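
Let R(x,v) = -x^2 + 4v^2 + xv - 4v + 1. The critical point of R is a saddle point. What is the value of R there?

1/17

∂R/∂x = -2x + v = 0 and ∂R/∂v = x + 8v - 4 = 0, so (x, v) = (4/17, 8/17).
The Hessian has R_{xx} = -2, R_{vv} = 8, R_{xv} = 1, giving D = -17 < 0, so the point is a saddle point.
R(4/17, 8/17) = 1/17.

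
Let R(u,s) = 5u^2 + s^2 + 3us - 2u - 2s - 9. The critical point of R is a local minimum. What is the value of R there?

-111/11

∂R/∂u = 10u + 3s - 2 = 0 and ∂R/∂s = 3u + 2s - 2 = 0, so (u, s) = (-2/11, 14/11).
The Hessian has R_{uu} = 10, R_{ss} = 2, R_{us} = 3, giving D = 11 > 0 with R_{uu} > 0, so the point is a local minimum.
R(-2/11, 14/11) = -111/11.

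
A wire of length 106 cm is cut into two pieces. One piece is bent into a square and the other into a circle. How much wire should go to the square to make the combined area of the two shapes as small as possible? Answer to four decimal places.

Let x be the length used for the square. Square side x/4; circle radius (106−x)/(2π).
A(x) = (x/4)² + π·((106−x)/(2π))² = x²/16 + (106−x)²/(4π) for 0 ≤ x ≤ 106. A'(x) = x/8 − (106−x)/(2π) = 0 gives x = 4·106/(π+4) ≈ 59.3705.
A'' = 1/8 + 1/(2π) > 0, so this gives the minimum combined area; x ≈ 59.3705 cm to the square.

59.3705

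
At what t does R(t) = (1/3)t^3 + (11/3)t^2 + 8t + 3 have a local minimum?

R'(t) = t^2 + (22/3)t + 8. Setting R'(t) = 0 gives t ∈ {-6, -4/3}.
Since R''(t) = 2t + 22/3, we get R''(-6) = -14/3 < 0 ⇒ local maximum; R''(-4/3) = 14/3 > 0 ⇒ local minimum.
The local minimum is R(-4/3) = -157/81.

-4/3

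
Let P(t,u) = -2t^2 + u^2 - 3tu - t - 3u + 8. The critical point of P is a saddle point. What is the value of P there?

128/17

∂P/∂t = -4t - 3u - 1 = 0 and ∂P/∂u = -3t + 2u - 3 = 0, so (t, u) = (-11/17, 9/17).
The Hessian has P_{tt} = -4, P_{uu} = 2, P_{tu} = -3, giving D = -17 < 0, so the point is a saddle point.
P(-11/17, 9/17) = 128/17.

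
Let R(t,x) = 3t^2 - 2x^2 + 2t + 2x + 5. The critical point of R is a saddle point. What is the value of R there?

31/6

∂R/∂t = 6t + 2 = 0 and ∂R/∂x = -4x + 2 = 0, so (t, x) = (-1/3, 1/2).
The Hessian has R_{tt} = 6, R_{xx} = -4, R_{tx} = 0, giving D = -24 < 0, so the point is a saddle point.
R(-1/3, 1/2) = 31/6.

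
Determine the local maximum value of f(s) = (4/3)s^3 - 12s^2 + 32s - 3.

f'(s) = 4s^2 - 24s + 32. Setting f'(s) = 0 gives s ∈ {2, 4}.
Since f''(s) = 8s - 24, we get f''(2) = -8 < 0 ⇒ local maximum; f''(4) = 8 > 0 ⇒ local minimum.
The local maximum is f(2) = 71/3.

71/3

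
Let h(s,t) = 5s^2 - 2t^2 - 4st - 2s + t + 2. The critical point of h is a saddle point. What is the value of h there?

∂h/∂s = 10s - 4t - 2 = 0 and ∂h/∂t = -4s - 4t + 1 = 0, so (s, t) = (3/14, 1/28).
The Hessian has h_{ss} = 10, h_{tt} = -4, h_{st} = -4, giving D = -56 < 0, so the point is a saddle point.
h(3/14, 1/28) = 101/56.

101/56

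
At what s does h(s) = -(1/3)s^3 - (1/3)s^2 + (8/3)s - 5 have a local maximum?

h'(s) = -s^2 - (2/3)s + 8/3. Setting h'(s) = 0 gives s ∈ {-2, 4/3}.
Since h''(s) = -2s - 2/3, we get h''(-2) = 10/3 > 0 ⇒ local minimum; h''(4/3) = -10/3 < 0 ⇒ local maximum.
So the local maximum value is h(4/3) = -229/81.

4/3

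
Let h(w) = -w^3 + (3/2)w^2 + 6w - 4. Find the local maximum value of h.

h'(w) = -3w^2 + 3w + 6 = 0 at w = -1, 2.
h''(w) = -6w + 3. h''(-1) = 9 > 0 ⇒ local minimum; h''(2) = -9 < 0 ⇒ local maximum.
Thus h has its local maximum at w = 2, with value 6.

6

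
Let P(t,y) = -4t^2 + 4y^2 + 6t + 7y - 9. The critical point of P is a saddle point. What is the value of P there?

∂P/∂t = -8t + 6 = 0 and ∂P/∂y = 8y + 7 = 0, so (t, y) = (3/4, -7/8).
The Hessian has P_{tt} = -8, P_{yy} = 8, P_{ty} = 0, giving D = -64 < 0, so the point is a saddle point.
P(3/4, -7/8) = -157/16.

-157/16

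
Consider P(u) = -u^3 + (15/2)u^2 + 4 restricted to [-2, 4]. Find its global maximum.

60

Differentiating, P'(u) = -3u^2 + 15u; whose only zero in [-2, 4] is u = 0.
Candidates: P(-2) = 42; P(0) = 4; P(4) = 60.
Hence the absolute maximum is 60 at u = 4.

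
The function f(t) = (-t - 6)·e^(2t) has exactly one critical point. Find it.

By the product rule, f'(t) = (-2t - 13)·e^(2t). Since e^(2t) > 0, the only critical point is t = -13/2.
f''(-13/2) has the same sign as -2 < 0, so this is a local maximum.
f(-13/2) = (1/2)·e^(-13) ≈ 0.0000.

-13/2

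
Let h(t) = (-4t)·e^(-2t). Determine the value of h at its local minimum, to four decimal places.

-0.7358

h'(t) = (-4)·e^(-2t) + (-4t)·(-2)·e^(-2t) = (8t - 4)·e^(-2t). Since e^(-2t) > 0, the only critical point is t = 1/2.
h''(1/2) has the same sign as 8 > 0, so this is a local minimum.
h(1/2) = (-2)·e^(-1) ≈ -0.7358.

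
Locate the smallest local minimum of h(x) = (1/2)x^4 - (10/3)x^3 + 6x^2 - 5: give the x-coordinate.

Critical points: h'(x) = 2x^3 - 10x^2 + 12x vanishes at x = 0, 2, 3.
Second-derivative test with h''(x) = 6x^2 - 20x + 12: h''(0) = 12 > 0 ⇒ local minimum; h''(2) = -4 < 0 ⇒ local maximum; h''(3) = 6 > 0 ⇒ local minimum.
So the smallest local minimum value is h(0) = -5.

0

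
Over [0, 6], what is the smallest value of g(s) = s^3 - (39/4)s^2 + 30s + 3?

g'(s) = 3s^2 - (39/2)s + 30, which vanishes at s = 5/2 and s = 4.
Evaluating at the critical points and endpoints: g(0) = 3; g(5/2) = 523/16; g(4) = 31; g(6) = 48.
Hence the absolute minimum is 3 at s = 0.

3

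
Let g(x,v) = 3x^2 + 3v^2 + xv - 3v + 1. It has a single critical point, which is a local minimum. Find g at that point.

8/35

∂g/∂x = 6x + v = 0 and ∂g/∂v = x + 6v - 3 = 0, so (x, v) = (-3/35, 18/35).
The Hessian has g_{xx} = 6, g_{vv} = 6, g_{xv} = 1, giving D = 35 > 0 with g_{xx} > 0, so the point is a local minimum.
g(-3/35, 18/35) = 8/35.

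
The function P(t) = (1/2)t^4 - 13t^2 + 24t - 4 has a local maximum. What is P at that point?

P'(t) = 2t^3 - 26t + 24. Setting P'(t) = 0 gives t ∈ {-4, 1, 3}.
Second-derivative test with P''(t) = 6t^2 - 26: P''(-4) = 70 > 0 ⇒ local minimum; P''(1) = -20 < 0 ⇒ local maximum; P''(3) = 28 > 0 ⇒ local minimum.
Thus P has its local maximum at t = 1, with value 15/2.

15/2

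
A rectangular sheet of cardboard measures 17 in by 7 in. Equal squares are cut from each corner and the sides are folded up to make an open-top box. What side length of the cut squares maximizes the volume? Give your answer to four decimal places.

1.5336

With cut size x, the volume is V(x) = x(17 − 2x)(7 − 2x) for 0 < x < 3.5.
V'(x) = 12x^2 − 96x + 119. Setting V'(x) = 0 gives x ≈ 1.5336 (the root in (0, 3.5)).
V''(x) = 24x − 96 is negative there, so this is the maximum; V ≈ 84.0335.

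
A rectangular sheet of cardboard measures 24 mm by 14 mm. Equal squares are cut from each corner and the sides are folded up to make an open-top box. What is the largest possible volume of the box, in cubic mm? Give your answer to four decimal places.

432.8869

With cut size x, the volume is V(x) = x(24 − 2x)(14 − 2x) for 0 < x < 7.
V'(x) = 12x^2 − 152x + 336. Setting V'(x) = 0 gives x ≈ 2.8532 (the root in (0, 7)).
V''(x) = 24x − 152 is negative there, so this is the maximum; V ≈ 432.8869.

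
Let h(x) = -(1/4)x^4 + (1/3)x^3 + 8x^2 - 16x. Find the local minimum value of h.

-95/12

Critical points: h'(x) = -x^3 + x^2 + 16x - 16 vanishes at x = -4, 1, 4.
Second-derivative test with h''(x) = -3x^2 + 2x + 16: h''(-4) = -40 < 0 ⇒ local maximum; h''(1) = 15 > 0 ⇒ local minimum; h''(4) = -24 < 0 ⇒ local maximum.
The local minimum is h(1) = -95/12.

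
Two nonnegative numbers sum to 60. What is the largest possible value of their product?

900

With x + y = 60, the product is P(x) = x(60 − x).
P'(x) = 60 − 2x = 0 gives x = 30; P'' = −2 < 0, so this is the maximum.
P = 30·30 = 900.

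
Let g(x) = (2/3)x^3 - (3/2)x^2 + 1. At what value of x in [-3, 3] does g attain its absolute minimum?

Differentiating, g'(x) = 2x^2 - 3x; which vanishes at x = 0 and x = 3/2.
Evaluating at the critical points and endpoints: g(-3) = -61/2,  g(0) = 1,  g(3/2) = -1/8,  g(3) = 11/2.
So the minimum is g(-3) = -61/2.

-3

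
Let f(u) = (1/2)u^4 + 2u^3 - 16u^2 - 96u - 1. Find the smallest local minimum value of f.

-385

Critical points: f'(u) = 2u^3 + 6u^2 - 32u - 96 vanishes at u = -4, -3, 4.
Second-derivative test with f''(u) = 6u^2 + 12u - 32: f''(-4) = 16 > 0 ⇒ local minimum; f''(-3) = -14 < 0 ⇒ local maximum; f''(4) = 112 > 0 ⇒ local minimum.
Thus f has its smallest local minimum at u = 4, with value -385.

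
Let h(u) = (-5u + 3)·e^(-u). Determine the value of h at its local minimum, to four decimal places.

-1.0095

Differentiating with the product rule gives h'(u) = (5u - 8)·e^(-u). Since e^(-u) > 0, the only critical point is u = 8/5.
h''(8/5) has the same sign as 5 > 0, so this is a local minimum.
h(8/5) = (-5)·e^(-8/5) ≈ -1.0095.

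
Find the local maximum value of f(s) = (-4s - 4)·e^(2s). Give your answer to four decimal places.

0.0996

By the product rule, f'(s) = (-8s - 12)·e^(2s). Since e^(2s) > 0, the only critical point is s = -3/2.
f''(-3/2) has the same sign as -8 < 0, so this is a local maximum.
f(-3/2) = (2)·e^(-3) ≈ 0.0996.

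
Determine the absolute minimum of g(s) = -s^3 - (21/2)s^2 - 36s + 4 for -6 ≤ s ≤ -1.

Differentiating, g'(s) = -3s^2 - 21s - 36; which vanishes at s = -4 and s = -3.
Compare values at every candidate in [-6, -1]: g(-6) = 58,  g(-4) = 44,  g(-3) = 89/2,  g(-1) = 61/2.
So the minimum is g(-1) = 61/2.

61/2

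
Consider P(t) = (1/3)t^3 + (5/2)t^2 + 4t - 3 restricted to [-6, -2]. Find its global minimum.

-9

The derivative is t^2 + 5t + 4, whose only zero in [-6, -2] is t = -4.
Evaluating at the critical points and endpoints: P(-6) = -9, P(-4) = -1/3, P(-2) = -11/3.
So the minimum is P(-6) = -9.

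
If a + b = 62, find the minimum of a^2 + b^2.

1922

With a + b = 62, a^2 + b^2 = a^2 + (62 − a)^2.
The derivative 2a − 2(62 − a) = 4a − 124 vanishes at a = 31; second derivative 4 > 0, a minimum.
The minimum is 2·(31)^2 = 1922.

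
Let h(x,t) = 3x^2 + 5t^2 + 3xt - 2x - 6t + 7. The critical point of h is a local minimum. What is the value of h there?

265/51

∂h/∂x = 6x + 3t - 2 = 0 and ∂h/∂t = 3x + 10t - 6 = 0, so (x, t) = (2/51, 10/17).
The Hessian has h_{xx} = 6, h_{tt} = 10, h_{xt} = 3, giving D = 51 > 0 with h_{xx} > 0, so the point is a local minimum.
h(2/51, 10/17) = 265/51.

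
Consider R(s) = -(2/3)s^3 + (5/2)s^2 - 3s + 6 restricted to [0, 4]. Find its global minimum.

Differentiating, R'(s) = -2s^2 + 5s - 3; which vanishes at s = 1 and s = 3/2.
Compare values at every candidate in [0, 4]: R(0) = 6,  R(1) = 29/6,  R(3/2) = 39/8,  R(4) = -26/3.
The minimum over the interval is -26/3, attained at s = 4.

-26/3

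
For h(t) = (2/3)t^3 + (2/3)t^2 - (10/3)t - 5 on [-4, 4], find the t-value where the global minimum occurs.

Differentiating, h'(t) = 2t^2 + (4/3)t - 10/3; which vanishes at t = -5/3 and t = 1.
Evaluating at the critical points and endpoints: h(-4) = -71/3, h(-5/3) = -55/81, h(1) = -7, h(4) = 35.
So the minimum is h(-4) = -71/3.

-4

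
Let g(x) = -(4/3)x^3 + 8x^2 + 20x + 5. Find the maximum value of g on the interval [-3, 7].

415/3

The derivative is -4x^2 + 16x + 20, which vanishes at x = -1 and x = 5.
Candidates: g(-3) = 53,  g(-1) = -17/3,  g(5) = 415/3,  g(7) = 239/3.
So the maximum is g(5) = 415/3.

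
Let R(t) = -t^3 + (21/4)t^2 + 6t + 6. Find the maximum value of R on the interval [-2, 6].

50

Differentiating, R'(t) = -3t^2 + (21/2)t + 6; which vanishes at t = -1/2 and t = 4.
Compare values at every candidate in [-2, 6]: R(-2) = 23; R(-1/2) = 71/16; R(4) = 50; R(6) = 15.
Hence the absolute maximum is 50 at t = 4.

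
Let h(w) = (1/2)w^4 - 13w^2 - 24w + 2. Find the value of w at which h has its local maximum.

-1

h'(w) = 2w^3 - 26w - 24 = 0 at w = -3, -1, 4.
Since h''(w) = 6w^2 - 26, we get h''(-3) = 28 > 0 ⇒ local minimum; h''(-1) = -20 < 0 ⇒ local maximum; h''(4) = 70 > 0 ⇒ local minimum.
The local maximum is h(-1) = 27/2.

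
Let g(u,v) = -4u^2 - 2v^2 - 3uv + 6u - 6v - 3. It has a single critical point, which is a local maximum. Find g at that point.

∂g/∂u = -8u - 3v + 6 = 0 and ∂g/∂v = -3u - 4v - 6 = 0, so (u, v) = (42/23, -66/23).
The Hessian has g_{uu} = -8, g_{vv} = -4, g_{uv} = -3, giving D = 23 > 0 with g_{uu} < 0, so the point is a local maximum.
g(42/23, -66/23) = 255/23.

255/23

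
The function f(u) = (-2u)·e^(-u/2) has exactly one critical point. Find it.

Differentiating with the product rule gives f'(u) = (u - 2)·e^(-u/2). Since e^(-u/2) > 0, the only critical point is u = 2.
f''(2) has the same sign as 1 > 0, so this is a local minimum.
f(2) = (-4)·e^(-1) ≈ -1.4715.

2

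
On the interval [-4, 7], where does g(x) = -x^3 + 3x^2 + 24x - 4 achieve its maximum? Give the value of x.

4

Differentiating, g'(x) = -3x^2 + 6x + 24; which vanishes at x = -2 and x = 4.
Compare values at every candidate in [-4, 7]: g(-4) = 12, g(-2) = -32, g(4) = 76, g(7) = -32.
Hence the absolute maximum is 76 at x = 4.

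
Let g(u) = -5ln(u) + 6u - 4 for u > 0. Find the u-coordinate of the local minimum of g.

g'(u) = -5/u + 6 = 0 gives u = 5/6.
g''(u) = 5/u², which is positive for u > 0, so this is a local minimum.
g(5/6) = -5·ln(5/6) + 5 - 4 ≈ 1.9116.

5/6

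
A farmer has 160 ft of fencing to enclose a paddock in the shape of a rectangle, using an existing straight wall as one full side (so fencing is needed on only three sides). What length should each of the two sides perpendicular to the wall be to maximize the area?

Let the sides perpendicular to the wall have length x and the parallel side y, so 2x + y = 160 and the area is A = xy = x(160 − 2x).
A'(x) = 160 − 4x = 0 gives x = 40, and A''(x) = −4 < 0 confirms a maximum.
Then y = 160 − 2·40 = 80 and A = 3200.

40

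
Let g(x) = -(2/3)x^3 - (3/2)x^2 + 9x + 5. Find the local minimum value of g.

-35/2

Critical points: g'(x) = -2x^2 - 3x + 9 vanishes at x = -3, 3/2.
Since g''(x) = -4x - 3, we get g''(-3) = 9 > 0 ⇒ local minimum; g''(3/2) = -9 < 0 ⇒ local maximum.
The local minimum is g(-3) = -35/2.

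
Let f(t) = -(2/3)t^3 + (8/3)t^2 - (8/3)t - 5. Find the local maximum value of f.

Critical points: f'(t) = -2t^2 + (16/3)t - 8/3 vanishes at t = 2/3, 2.
f''(t) = -4t + 16/3. f''(2/3) = 8/3 > 0 ⇒ local minimum; f''(2) = -8/3 < 0 ⇒ local maximum.
Thus f has its local maximum at t = 2, with value -5.

-5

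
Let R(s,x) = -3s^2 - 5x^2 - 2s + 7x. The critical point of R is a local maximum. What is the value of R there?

∂R/∂s = -6s - 2 = 0 and ∂R/∂x = -10x + 7 = 0, so (s, x) = (-1/3, 7/10).
The Hessian has R_{ss} = -6, R_{xx} = -10, R_{sx} = 0, giving D = 60 > 0 with R_{ss} < 0, so the point is a local maximum.
R(-1/3, 7/10) = 167/60.

167/60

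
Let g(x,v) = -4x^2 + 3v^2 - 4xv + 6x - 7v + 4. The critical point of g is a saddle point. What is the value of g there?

0

∂g/∂x = -8x - 4v + 6 = 0 and ∂g/∂v = -4x + 6v - 7 = 0, so (x, v) = (1/8, 5/4).
The Hessian has g_{xx} = -8, g_{vv} = 6, g_{xv} = -4, giving D = -64 < 0, so the point is a saddle point.
g(1/8, 5/4) = 0.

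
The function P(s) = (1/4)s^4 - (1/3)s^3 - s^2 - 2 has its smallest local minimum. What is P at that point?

Critical points: P'(s) = s^3 - s^2 - 2s vanishes at s = -1, 0, 2.
Since P''(s) = 3s^2 - 2s - 2, we get P''(-1) = 3 > 0 ⇒ local minimum; P''(0) = -2 < 0 ⇒ local maximum; P''(2) = 6 > 0 ⇒ local minimum.
Thus P has its smallest local minimum at s = 2, with value -14/3.

-14/3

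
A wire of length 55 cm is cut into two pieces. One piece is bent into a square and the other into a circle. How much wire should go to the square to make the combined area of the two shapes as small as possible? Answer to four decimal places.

Let x be the length used for the square. Square side x/4; circle radius (55−x)/(2π).
A(x) = (x/4)² + π·((55−x)/(2π))² = x²/16 + (55−x)²/(4π) for 0 ≤ x ≤ 55. A'(x) = x/8 − (55−x)/(2π) = 0 gives x = 4·55/(π+4) ≈ 30.8055.
A'' = 1/8 + 1/(2π) > 0, so this gives the minimum combined area; x ≈ 30.8055 cm to the square.

30.8055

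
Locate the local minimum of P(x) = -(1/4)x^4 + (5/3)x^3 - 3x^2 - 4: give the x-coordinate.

P'(x) = -x^3 + 5x^2 - 6x. Setting P'(x) = 0 gives x ∈ {0, 2, 3}.
P''(x) = -3x^2 + 10x - 6. P''(0) = -6 < 0 ⇒ local maximum; P''(2) = 2 > 0 ⇒ local minimum; P''(3) = -3 < 0 ⇒ local maximum.
So the local minimum value is P(2) = -20/3.

2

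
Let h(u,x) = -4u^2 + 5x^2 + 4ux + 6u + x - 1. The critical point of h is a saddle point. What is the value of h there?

7/12

∂h/∂u = -8u + 4x + 6 = 0 and ∂h/∂x = 4u + 10x + 1 = 0, so (u, x) = (7/12, -1/3).
The Hessian has h_{uu} = -8, h_{xx} = 10, h_{ux} = 4, giving D = -96 < 0, so the point is a saddle point.
h(7/12, -1/3) = 7/12.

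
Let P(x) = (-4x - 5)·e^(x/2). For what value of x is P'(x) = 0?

Differentiating with the product rule gives P'(x) = (-2x - 13/2)·e^(x/2). Since e^(x/2) > 0, the only critical point is x = -13/4.
P''(-13/4) has the same sign as -2 < 0, so this is a local maximum.
P(-13/4) = (8)·e^(-13/8) ≈ 1.5753.

-13/4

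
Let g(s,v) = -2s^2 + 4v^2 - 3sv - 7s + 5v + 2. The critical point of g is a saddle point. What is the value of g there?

∂g/∂s = -4s - 3v - 7 = 0 and ∂g/∂v = -3s + 8v + 5 = 0, so (s, v) = (-1, -1).
The Hessian has g_{ss} = -4, g_{vv} = 8, g_{sv} = -3, giving D = -41 < 0, so the point is a saddle point.
g(-1, -1) = 3.

3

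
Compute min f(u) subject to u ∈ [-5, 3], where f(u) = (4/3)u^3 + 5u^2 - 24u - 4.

f'(u) = 4u^2 + 10u - 24, which vanishes at u = -4 and u = 3/2.
Compare values at every candidate in [-5, 3]: f(-5) = 223/3; f(-4) = 260/3; f(3/2) = -97/4; f(3) = 5.
So the minimum is f(3/2) = -97/4.

-97/4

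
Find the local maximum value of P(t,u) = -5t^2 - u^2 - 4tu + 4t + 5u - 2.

53/4

∂P/∂t = -10t - 4u + 4 = 0 and ∂P/∂u = -4t - 2u + 5 = 0, so (t, u) = (-3, 17/2).
The Hessian has P_{tt} = -10, P_{uu} = -2, P_{tu} = -4, giving D = 4 > 0 with P_{tt} < 0, so the point is a local maximum.
P(-3, 17/2) = 53/4.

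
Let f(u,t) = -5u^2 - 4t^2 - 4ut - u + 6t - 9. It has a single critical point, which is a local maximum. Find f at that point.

∂f/∂u = -10u - 4t - 1 = 0 and ∂f/∂t = -4u - 8t + 6 = 0, so (u, t) = (-1/2, 1).
The Hessian has f_{uu} = -10, f_{tt} = -8, f_{ut} = -4, giving D = 64 > 0 with f_{uu} < 0, so the point is a local maximum.
f(-1/2, 1) = -23/4.

-23/4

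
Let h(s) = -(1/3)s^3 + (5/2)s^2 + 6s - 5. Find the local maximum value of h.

49

h'(s) = -s^2 + 5s + 6. Setting h'(s) = 0 gives s ∈ {-1, 6}.
Since h''(s) = -2s + 5, we get h''(-1) = 7 > 0 ⇒ local minimum; h''(6) = -7 < 0 ⇒ local maximum.
The local maximum is h(6) = 49.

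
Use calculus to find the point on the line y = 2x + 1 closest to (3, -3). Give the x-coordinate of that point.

-1

Minimize D(x)^2 = (x - 3)^2 + (2x + 4)^2.
d/dx[D^2] = 2(x - 3) + 2·2·(2x + 4) = 0 ⇒ x = -1.
Then y = -1 and the distance is √(20) ≈ 4.4721.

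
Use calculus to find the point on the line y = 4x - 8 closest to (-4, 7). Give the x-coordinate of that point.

56/17

Minimize D(x)^2 = (x + 4)^2 + (4x - 15)^2.
d/dx[D^2] = 2(x + 4) + 2·4·(4x - 15) = 0 ⇒ x = 56/17.
Then y = 88/17 and the distance is √(961/17) ≈ 7.5186.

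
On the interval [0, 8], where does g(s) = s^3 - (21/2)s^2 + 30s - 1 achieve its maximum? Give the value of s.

g'(s) = 3s^2 - 21s + 30, which vanishes at s = 2 and s = 5.
Evaluating at the critical points and endpoints: g(0) = -1,  g(2) = 25,  g(5) = 23/2,  g(8) = 79.
The maximum over the interval is 79, attained at s = 8.

8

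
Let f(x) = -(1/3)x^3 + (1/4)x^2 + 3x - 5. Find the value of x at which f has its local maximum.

2

Critical points: f'(x) = -x^2 + (1/2)x + 3 vanishes at x = -3/2, 2.
f''(x) = -2x + 1/2. f''(-3/2) = 7/2 > 0 ⇒ local minimum; f''(2) = -7/2 < 0 ⇒ local maximum.
So the local maximum value is f(2) = -2/3.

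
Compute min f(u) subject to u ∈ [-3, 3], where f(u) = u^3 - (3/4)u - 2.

Differentiating, f'(u) = 3u^2 - 3/4; which vanishes at u = -1/2 and u = 1/2.
Compare values at every candidate in [-3, 3]: f(-3) = -107/4,  f(-1/2) = -7/4,  f(1/2) = -9/4,  f(3) = 91/4.
Hence the absolute minimum is -107/4 at u = -3.

-107/4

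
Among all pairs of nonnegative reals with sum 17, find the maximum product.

With x + y = 17, the product is P(x) = x(17 − x).
P'(x) = 17 − 2x = 0 gives x = 17/2; P'' = −2 < 0, so this is the maximum.
P = 17/2·17/2 = 289/4.

289/4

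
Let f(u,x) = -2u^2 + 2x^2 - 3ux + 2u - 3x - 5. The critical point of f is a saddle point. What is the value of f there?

-153/25

∂f/∂u = -4u - 3x + 2 = 0 and ∂f/∂x = -3u + 4x - 3 = 0, so (u, x) = (-1/25, 18/25).
The Hessian has f_{uu} = -4, f_{xx} = 4, f_{ux} = -3, giving D = -25 < 0, so the point is a saddle point.
f(-1/25, 18/25) = -153/25.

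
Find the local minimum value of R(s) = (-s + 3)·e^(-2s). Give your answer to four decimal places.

Differentiating with the product rule gives R'(s) = (2s - 7)·e^(-2s). Since e^(-2s) > 0, the only critical point is s = 7/2.
R''(7/2) has the same sign as 2 > 0, so this is a local minimum.
R(7/2) = (-1/2)·e^(-7) ≈ -0.0005.

-0.0005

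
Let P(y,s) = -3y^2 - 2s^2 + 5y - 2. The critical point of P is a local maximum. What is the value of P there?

∂P/∂y = -6y + 5 = 0 and ∂P/∂s = -4s = 0, so (y, s) = (5/6, 0).
The Hessian has P_{yy} = -6, P_{ss} = -4, P_{ys} = 0, giving D = 24 > 0 with P_{yy} < 0, so the point is a local maximum.
P(5/6, 0) = 1/12.

1/12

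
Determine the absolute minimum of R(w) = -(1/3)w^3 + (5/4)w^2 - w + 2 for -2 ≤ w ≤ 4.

-10/3

The derivative is -w^2 + (5/2)w - 1, which vanishes at w = 1/2 and w = 2.
Candidates: R(-2) = 35/3; R(1/2) = 85/48; R(2) = 7/3; R(4) = -10/3.
So the minimum is R(4) = -10/3.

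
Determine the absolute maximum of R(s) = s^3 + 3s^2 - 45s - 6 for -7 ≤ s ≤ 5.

169

R'(s) = 3s^2 + 6s - 45, which vanishes at s = -5 and s = 3.
Evaluating at the critical points and endpoints: R(-7) = 113,  R(-5) = 169,  R(3) = -87,  R(5) = -31.
The maximum over the interval is 169, attained at s = -5.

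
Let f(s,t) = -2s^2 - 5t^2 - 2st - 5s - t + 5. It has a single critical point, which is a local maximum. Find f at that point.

∂f/∂s = -4s - 2t - 5 = 0 and ∂f/∂t = -2s - 10t - 1 = 0, so (s, t) = (-4/3, 1/6).
The Hessian has f_{ss} = -4, f_{tt} = -10, f_{st} = -2, giving D = 36 > 0 with f_{ss} < 0, so the point is a local maximum.
f(-4/3, 1/6) = 33/4.

33/4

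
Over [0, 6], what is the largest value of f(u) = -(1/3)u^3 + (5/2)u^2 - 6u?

0

Differentiating, f'(u) = -u^2 + 5u - 6; which vanishes at u = 2 and u = 3.
Candidates: f(0) = 0; f(2) = -14/3; f(3) = -9/2; f(6) = -18.
Hence the absolute maximum is 0 at u = 0.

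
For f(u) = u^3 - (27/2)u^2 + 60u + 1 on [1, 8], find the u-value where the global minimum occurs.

1

f'(u) = 3u^2 - 27u + 60, which vanishes at u = 4 and u = 5.
Evaluating at the critical points and endpoints: f(1) = 97/2; f(4) = 89; f(5) = 177/2; f(8) = 129.
The minimum over the interval is 97/2, attained at u = 1.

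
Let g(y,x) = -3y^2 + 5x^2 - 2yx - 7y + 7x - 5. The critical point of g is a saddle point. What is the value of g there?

∂g/∂y = -6y - 2x - 7 = 0 and ∂g/∂x = -2y + 10x + 7 = 0, so (y, x) = (-7/8, -7/8).
The Hessian has g_{yy} = -6, g_{xx} = 10, g_{yx} = -2, giving D = -64 < 0, so the point is a saddle point.
g(-7/8, -7/8) = -5.

-5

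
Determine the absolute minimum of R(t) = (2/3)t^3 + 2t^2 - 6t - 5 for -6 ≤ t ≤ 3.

-41

Differentiating, R'(t) = 2t^2 + 4t - 6; which vanishes at t = -3 and t = 1.
Evaluating at the critical points and endpoints: R(-6) = -41, R(-3) = 13, R(1) = -25/3, R(3) = 13.
The minimum over the interval is -41, attained at t = -6.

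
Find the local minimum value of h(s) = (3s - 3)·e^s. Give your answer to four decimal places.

By the product rule, h'(s) = (3s)·e^s. Since e^s > 0, the only critical point is s = 0.
h''(0) has the same sign as 3 > 0, so this is a local minimum.
h(0) = (-3)·e^(0) ≈ -3.0000.

-3.0000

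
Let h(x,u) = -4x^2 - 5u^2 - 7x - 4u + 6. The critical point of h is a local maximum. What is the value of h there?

∂h/∂x = -8x - 7 = 0 and ∂h/∂u = -10u - 4 = 0, so (x, u) = (-7/8, -2/5).
The Hessian has h_{xx} = -8, h_{uu} = -10, h_{xu} = 0, giving D = 80 > 0 with h_{xx} < 0, so the point is a local maximum.
h(-7/8, -2/5) = 789/80.

789/80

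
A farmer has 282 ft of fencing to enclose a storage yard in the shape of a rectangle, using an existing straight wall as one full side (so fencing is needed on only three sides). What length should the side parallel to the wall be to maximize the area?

Let the sides perpendicular to the wall have length x and the parallel side y, so 2x + y = 282 and the area is A = xy = x(282 − 2x).
A'(x) = 282 − 4x = 0 gives x = 141/2, and A''(x) = −4 < 0 confirms a maximum.
Then y = 282 − 2·141/2 = 141 and A = 19881/2.

141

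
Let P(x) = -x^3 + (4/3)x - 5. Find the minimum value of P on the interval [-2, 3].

-28

P'(x) = -3x^2 + 4/3, which vanishes at x = -2/3 and x = 2/3.
Evaluating at the critical points and endpoints: P(-2) = 1/3; P(-2/3) = -151/27; P(2/3) = -119/27; P(3) = -28.
So the minimum is P(3) = -28.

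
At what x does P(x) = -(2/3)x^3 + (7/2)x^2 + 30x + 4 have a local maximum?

Critical points: P'(x) = -2x^2 + 7x + 30 vanishes at x = -5/2, 6.
Second-derivative test with P''(x) = -4x + 7: P''(-5/2) = 17 > 0 ⇒ local minimum; P''(6) = -17 < 0 ⇒ local maximum.
Thus P has its local maximum at x = 6, with value 166.

6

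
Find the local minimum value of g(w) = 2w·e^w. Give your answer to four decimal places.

-0.7358

g'(w) = 2·e^w + (2w)·1·e^w = (2w + 2)·e^w. Since e^w > 0, the only critical point is w = -1.
g''(-1) has the same sign as 2 > 0, so this is a local minimum.
g(-1) = (-2)·e^(-1) ≈ -0.7358.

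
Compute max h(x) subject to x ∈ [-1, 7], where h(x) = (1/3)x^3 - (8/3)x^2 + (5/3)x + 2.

Differentiating, h'(x) = x^2 - (16/3)x + 5/3; which vanishes at x = 1/3 and x = 5.
Candidates: h(-1) = -8/3; h(1/3) = 184/81; h(5) = -44/3; h(7) = -8/3.
So the maximum is h(1/3) = 184/81.

184/81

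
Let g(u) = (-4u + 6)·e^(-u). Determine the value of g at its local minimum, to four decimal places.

-0.3283

g'(u) = (-4)·e^(-u) + (-4u + 6)·(-1)·e^(-u) = (4u - 10)·e^(-u). Since e^(-u) > 0, the only critical point is u = 5/2.
g''(5/2) has the same sign as 4 > 0, so this is a local minimum.
g(5/2) = (-4)·e^(-5/2) ≈ -0.3283.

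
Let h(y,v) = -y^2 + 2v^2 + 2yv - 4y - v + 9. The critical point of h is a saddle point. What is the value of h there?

∂h/∂y = -2y + 2v - 4 = 0 and ∂h/∂v = 2y + 4v - 1 = 0, so (y, v) = (-7/6, 5/6).
The Hessian has h_{yy} = -2, h_{vv} = 4, h_{yv} = 2, giving D = -12 < 0, so the point is a saddle point.
h(-7/6, 5/6) = 131/12.

131/12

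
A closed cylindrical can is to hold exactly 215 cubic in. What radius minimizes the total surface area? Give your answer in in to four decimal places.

With radius r and height h, πr²h = 215 so h = 215/(πr²), and S(r) = 2πr² + 2πrh = 2πr² + 2·215/r.
S'(r) = 4πr − 2·215/r² = 0 ⇒ r³ = 215/(2π), so r ≈ 3.2465 and h = 2r ≈ 6.4931.
S''(r) = 4π + 4·215/r³ > 0, so this is the minimum; S ≈ 198.6736.

3.2465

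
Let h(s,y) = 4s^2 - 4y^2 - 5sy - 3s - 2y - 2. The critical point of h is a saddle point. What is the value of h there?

∂h/∂s = 8s - 5y - 3 = 0 and ∂h/∂y = -5s - 8y - 2 = 0, so (s, y) = (14/89, -31/89).
The Hessian has h_{ss} = 8, h_{yy} = -8, h_{sy} = -5, giving D = -89 < 0, so the point is a saddle point.
h(14/89, -31/89) = -168/89.

-168/89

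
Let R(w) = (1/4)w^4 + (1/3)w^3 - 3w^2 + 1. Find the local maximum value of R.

1

Critical points: R'(w) = w^3 + w^2 - 6w vanishes at w = -3, 0, 2.
R''(w) = 3w^2 + 2w - 6. R''(-3) = 15 > 0 ⇒ local minimum; R''(0) = -6 < 0 ⇒ local maximum; R''(2) = 10 > 0 ⇒ local minimum.
The local maximum is R(0) = 1.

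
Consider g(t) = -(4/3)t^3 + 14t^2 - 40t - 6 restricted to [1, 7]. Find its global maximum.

Differentiating, g'(t) = -4t^2 + 28t - 40; which vanishes at t = 2 and t = 5.
Compare values at every candidate in [1, 7]: g(1) = -100/3,  g(2) = -122/3,  g(5) = -68/3,  g(7) = -172/3.
Hence the absolute maximum is -68/3 at t = 5.

-68/3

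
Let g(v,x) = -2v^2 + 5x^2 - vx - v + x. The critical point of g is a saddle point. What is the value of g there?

2/41

∂g/∂v = -4v - x - 1 = 0 and ∂g/∂x = -v + 10x + 1 = 0, so (v, x) = (-9/41, -5/41).
The Hessian has g_{vv} = -4, g_{xx} = 10, g_{vx} = -1, giving D = -41 < 0, so the point is a saddle point.
g(-9/41, -5/41) = 2/41.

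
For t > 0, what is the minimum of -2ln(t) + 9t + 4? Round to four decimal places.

R'(t) = -2/t + 9 = 0 gives t = 2/9.
R''(t) = 2/t², which is positive for t > 0, so this is a local minimum.
R(2/9) = -2·ln(2/9) + 2 + 4 ≈ 9.0082.

9.0082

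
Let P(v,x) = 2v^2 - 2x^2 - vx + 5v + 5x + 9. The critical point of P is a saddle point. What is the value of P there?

178/17

∂P/∂v = 4v - x + 5 = 0 and ∂P/∂x = -v - 4x + 5 = 0, so (v, x) = (-15/17, 25/17).
The Hessian has P_{vv} = 4, P_{xx} = -4, P_{vx} = -1, giving D = -17 < 0, so the point is a saddle point.
P(-15/17, 25/17) = 178/17.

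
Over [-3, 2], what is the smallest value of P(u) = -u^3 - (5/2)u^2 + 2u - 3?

The derivative is -3u^2 - 5u + 2, which vanishes at u = -2 and u = 1/3.
Candidates: P(-3) = -9/2; P(-2) = -9; P(1/3) = -143/54; P(2) = -17.
The minimum over the interval is -17, attained at u = 2.

-17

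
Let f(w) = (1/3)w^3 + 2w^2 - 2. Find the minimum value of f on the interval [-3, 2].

-2

The derivative is w^2 + 4w, whose only zero in [-3, 2] is w = 0.
Candidates: f(-3) = 7,  f(0) = -2,  f(2) = 26/3.
So the minimum is f(0) = -2.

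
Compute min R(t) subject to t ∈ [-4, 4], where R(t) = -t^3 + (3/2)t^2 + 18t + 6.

R'(t) = -3t^2 + 3t + 18, which vanishes at t = -2 and t = 3.
Candidates: R(-4) = 22; R(-2) = -16; R(3) = 93/2; R(4) = 38.
The minimum over the interval is -16, attained at t = -2.

-16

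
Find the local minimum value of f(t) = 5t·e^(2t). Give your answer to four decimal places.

Differentiating with the product rule gives f'(t) = (10t + 5)·e^(2t). Since e^(2t) > 0, the only critical point is t = -1/2.
f''(-1/2) has the same sign as 10 > 0, so this is a local minimum.
f(-1/2) = (-5/2)·e^(-1) ≈ -0.9197.

-0.9197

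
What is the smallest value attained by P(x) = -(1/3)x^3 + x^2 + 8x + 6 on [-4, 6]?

-10/3

P'(x) = -x^2 + 2x + 8, which vanishes at x = -2 and x = 4.
Compare values at every candidate in [-4, 6]: P(-4) = 34/3; P(-2) = -10/3; P(4) = 98/3; P(6) = 18.
Hence the absolute minimum is -10/3 at x = -2.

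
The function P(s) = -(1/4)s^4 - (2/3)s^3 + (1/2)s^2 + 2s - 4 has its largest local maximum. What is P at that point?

-29/12

P'(s) = -s^3 - 2s^2 + s + 2 = 0 at s = -2, -1, 1.
P''(s) = -3s^2 - 4s + 1. P''(-2) = -3 < 0 ⇒ local maximum; P''(-1) = 2 > 0 ⇒ local minimum; P''(1) = -6 < 0 ⇒ local maximum.
The largest local maximum is P(1) = -29/12.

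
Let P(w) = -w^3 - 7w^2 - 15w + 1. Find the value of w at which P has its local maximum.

P'(w) = -3w^2 - 14w - 15. Setting P'(w) = 0 gives w ∈ {-3, -5/3}.
Second-derivative test with P''(w) = -6w - 14: P''(-3) = 4 > 0 ⇒ local minimum; P''(-5/3) = -4 < 0 ⇒ local maximum.
Thus P has its local maximum at w = -5/3, with value 302/27.

-5/3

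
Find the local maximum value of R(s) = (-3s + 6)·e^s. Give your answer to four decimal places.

8.1548

By the product rule, R'(s) = (-3s + 3)·e^s. Since e^s > 0, the only critical point is s = 1.
R''(1) has the same sign as -3 < 0, so this is a local maximum.
R(1) = (3)·e^(1) ≈ 8.1548.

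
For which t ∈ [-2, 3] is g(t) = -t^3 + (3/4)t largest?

g'(t) = -3t^2 + 3/4, which vanishes at t = -1/2 and t = 1/2.
Evaluating at the critical points and endpoints: g(-2) = 13/2, g(-1/2) = -1/4, g(1/2) = 1/4, g(3) = -99/4.
So the maximum is g(-2) = 13/2.

-2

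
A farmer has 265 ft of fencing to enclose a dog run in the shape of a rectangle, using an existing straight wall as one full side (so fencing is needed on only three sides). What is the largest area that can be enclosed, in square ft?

Let the sides perpendicular to the wall have length x and the parallel side y, so 2x + y = 265 and the area is A = xy = x(265 − 2x).
A'(x) = 265 − 4x = 0 gives x = 265/4, and A''(x) = −4 < 0 confirms a maximum.
Then y = 265 − 2·265/4 = 265/2 and A = 70225/8.

70225/8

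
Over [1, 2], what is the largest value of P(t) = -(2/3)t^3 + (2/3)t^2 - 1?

-1

The derivative is -2t^2 + (4/3)t, which has no zeros in [1, 2].
Evaluating at the critical points and endpoints: P(1) = -1; P(2) = -11/3.
Hence the absolute maximum is -1 at t = 1.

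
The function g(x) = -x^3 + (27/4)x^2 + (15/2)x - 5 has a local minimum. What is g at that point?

-111/16

Critical points: g'(x) = -3x^2 + (27/2)x + 15/2 vanishes at x = -1/2, 5.
g''(x) = -6x + 27/2. g''(-1/2) = 33/2 > 0 ⇒ local minimum; g''(5) = -33/2 < 0 ⇒ local maximum.
The local minimum is g(-1/2) = -111/16.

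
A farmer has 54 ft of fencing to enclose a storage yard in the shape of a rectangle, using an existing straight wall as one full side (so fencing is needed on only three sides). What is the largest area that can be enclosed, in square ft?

729/2

Let the sides perpendicular to the wall have length x and the parallel side y, so 2x + y = 54 and the area is A = xy = x(54 − 2x).
A'(x) = 54 − 4x = 0 gives x = 27/2, and A''(x) = −4 < 0 confirms a maximum.
Then y = 54 − 2·27/2 = 27 and A = 729/2.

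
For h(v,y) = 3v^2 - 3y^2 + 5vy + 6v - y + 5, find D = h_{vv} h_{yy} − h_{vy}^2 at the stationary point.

-61

∂h/∂v = 6v + 5y + 6 = 0 and ∂h/∂y = 5v - 6y - 1 = 0, so (v, y) = (-31/61, -36/61).
The Hessian has h_{vv} = 6, h_{yy} = -6, h_{vy} = 5, giving D = -61 < 0, so the point is a saddle point.
D = (6)·(-6) − (5)^2 = -61.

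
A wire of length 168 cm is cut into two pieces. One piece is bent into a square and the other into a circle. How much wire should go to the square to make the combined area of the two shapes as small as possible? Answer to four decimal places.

94.0967

Let x be the length used for the square. Square side x/4; circle radius (168−x)/(2π).
A(x) = (x/4)² + π·((168−x)/(2π))² = x²/16 + (168−x)²/(4π) for 0 ≤ x ≤ 168. A'(x) = x/8 − (168−x)/(2π) = 0 gives x = 4·168/(π+4) ≈ 94.0967.
A'' = 1/8 + 1/(2π) > 0, so this gives the minimum combined area; x ≈ 94.0967 cm to the square.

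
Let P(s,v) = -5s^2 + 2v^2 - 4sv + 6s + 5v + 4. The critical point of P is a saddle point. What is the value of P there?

291/56

∂P/∂s = -10s - 4v + 6 = 0 and ∂P/∂v = -4s + 4v + 5 = 0, so (s, v) = (11/14, -13/28).
The Hessian has P_{ss} = -10, P_{vv} = 4, P_{sv} = -4, giving D = -56 < 0, so the point is a saddle point.
P(11/14, -13/28) = 291/56.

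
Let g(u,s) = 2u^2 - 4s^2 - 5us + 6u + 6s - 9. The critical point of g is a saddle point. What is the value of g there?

-135/19

∂g/∂u = 4u - 5s + 6 = 0 and ∂g/∂s = -5u - 8s + 6 = 0, so (u, s) = (-6/19, 18/19).
The Hessian has g_{uu} = 4, g_{ss} = -8, g_{us} = -5, giving D = -57 < 0, so the point is a saddle point.
g(-6/19, 18/19) = -135/19.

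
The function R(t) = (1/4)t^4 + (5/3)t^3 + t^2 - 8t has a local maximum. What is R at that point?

32/3

R'(t) = t^3 + 5t^2 + 2t - 8 = 0 at t = -4, -2, 1.
Since R''(t) = 3t^2 + 10t + 2, we get R''(-4) = 10 > 0 ⇒ local minimum; R''(-2) = -6 < 0 ⇒ local maximum; R''(1) = 15 > 0 ⇒ local minimum.
So the local maximum value is R(-2) = 32/3.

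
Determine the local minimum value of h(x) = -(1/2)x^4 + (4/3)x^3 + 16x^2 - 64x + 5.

Critical points: h'(x) = -2x^3 + 4x^2 + 32x - 64 vanishes at x = -4, 2, 4.
h''(x) = -6x^2 + 8x + 32. h''(-4) = -96 < 0 ⇒ local maximum; h''(2) = 24 > 0 ⇒ local minimum; h''(4) = -32 < 0 ⇒ local maximum.
Thus h has its local minimum at x = 2, with value -169/3.

-169/3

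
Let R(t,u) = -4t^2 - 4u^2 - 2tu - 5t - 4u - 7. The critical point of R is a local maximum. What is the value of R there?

-74/15

∂R/∂t = -8t - 2u - 5 = 0 and ∂R/∂u = -2t - 8u - 4 = 0, so (t, u) = (-8/15, -11/30).
The Hessian has R_{tt} = -8, R_{uu} = -8, R_{tu} = -2, giving D = 60 > 0 with R_{tt} < 0, so the point is a local maximum.
R(-8/15, -11/30) = -74/15.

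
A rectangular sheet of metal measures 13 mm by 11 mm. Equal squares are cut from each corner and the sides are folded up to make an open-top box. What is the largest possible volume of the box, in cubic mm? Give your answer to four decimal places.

126.0104

With cut size x, the volume is V(x) = x(13 − 2x)(11 − 2x) for 0 < x < 5.5.
V'(x) = 12x^2 − 96x + 143. Setting V'(x) = 0 gives x ≈ 1.9793 (the root in (0, 5.5)).
V''(x) = 24x − 96 is negative there, so this is the maximum; V ≈ 126.0104.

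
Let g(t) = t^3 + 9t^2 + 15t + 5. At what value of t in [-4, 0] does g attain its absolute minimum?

-1

Differentiating, g'(t) = 3t^2 + 18t + 15; whose only zero in [-4, 0] is t = -1.
Compare values at every candidate in [-4, 0]: g(-4) = 25; g(-1) = -2; g(0) = 5.
Hence the absolute minimum is -2 at t = -1.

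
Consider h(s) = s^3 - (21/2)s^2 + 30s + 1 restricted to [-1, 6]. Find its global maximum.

27

Differentiating, h'(s) = 3s^2 - 21s + 30; which vanishes at s = 2 and s = 5.
Evaluating at the critical points and endpoints: h(-1) = -81/2; h(2) = 27; h(5) = 27/2; h(6) = 19.
Hence the absolute maximum is 27 at s = 2.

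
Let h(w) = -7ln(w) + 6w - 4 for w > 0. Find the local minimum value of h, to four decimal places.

1.9209

h'(w) = -7/w + 6 = 0 gives w = 7/6.
h''(w) = 7/w², which is positive for w > 0, so this is a local minimum.
h(7/6) = -7·ln(7/6) + 7 - 4 ≈ 1.9209.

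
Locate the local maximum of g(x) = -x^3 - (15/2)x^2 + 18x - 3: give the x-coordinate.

1

g'(x) = -3x^2 - 15x + 18 = 0 at x = -6, 1.
Second-derivative test with g''(x) = -6x - 15: g''(-6) = 21 > 0 ⇒ local minimum; g''(1) = -21 < 0 ⇒ local maximum.
So the local maximum value is g(1) = 13/2.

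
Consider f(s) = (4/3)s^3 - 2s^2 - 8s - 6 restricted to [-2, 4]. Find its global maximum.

f'(s) = 4s^2 - 4s - 8, which vanishes at s = -1 and s = 2.
Compare values at every candidate in [-2, 4]: f(-2) = -26/3, f(-1) = -4/3, f(2) = -58/3, f(4) = 46/3.
The maximum over the interval is 46/3, attained at s = 4.

46/3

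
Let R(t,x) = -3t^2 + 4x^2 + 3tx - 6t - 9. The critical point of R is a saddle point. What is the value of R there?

-123/19

∂R/∂t = -6t + 3x - 6 = 0 and ∂R/∂x = 3t + 8x = 0, so (t, x) = (-16/19, 6/19).
The Hessian has R_{tt} = -6, R_{xx} = 8, R_{tx} = 3, giving D = -57 < 0, so the point is a saddle point.
R(-16/19, 6/19) = -123/19.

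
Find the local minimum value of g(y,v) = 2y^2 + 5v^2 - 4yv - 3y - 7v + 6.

∂g/∂y = 4y - 4v - 3 = 0 and ∂g/∂v = -4y + 10v - 7 = 0, so (y, v) = (29/12, 5/3).
The Hessian has g_{yy} = 4, g_{vv} = 10, g_{yv} = -4, giving D = 24 > 0 with g_{yy} > 0, so the point is a local minimum.
g(29/12, 5/3) = -83/24.

-83/24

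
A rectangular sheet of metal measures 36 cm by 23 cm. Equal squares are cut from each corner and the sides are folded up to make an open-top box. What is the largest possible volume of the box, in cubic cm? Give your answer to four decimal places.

1701.3178

With cut size x, the volume is V(x) = x(36 − 2x)(23 − 2x) for 0 < x < 11.5.
V'(x) = 12x^2 − 236x + 828. Setting V'(x) = 0 gives x ≈ 4.5708 (the root in (0, 11.5)).
V''(x) = 24x − 236 is negative there, so this is the maximum; V ≈ 1701.3178.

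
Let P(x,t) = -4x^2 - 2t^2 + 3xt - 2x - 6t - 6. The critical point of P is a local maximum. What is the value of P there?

∂P/∂x = -8x + 3t - 2 = 0 and ∂P/∂t = 3x - 4t - 6 = 0, so (x, t) = (-26/23, -54/23).
The Hessian has P_{xx} = -8, P_{tt} = -4, P_{xt} = 3, giving D = 23 > 0 with P_{xx} < 0, so the point is a local maximum.
P(-26/23, -54/23) = 50/23.

50/23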